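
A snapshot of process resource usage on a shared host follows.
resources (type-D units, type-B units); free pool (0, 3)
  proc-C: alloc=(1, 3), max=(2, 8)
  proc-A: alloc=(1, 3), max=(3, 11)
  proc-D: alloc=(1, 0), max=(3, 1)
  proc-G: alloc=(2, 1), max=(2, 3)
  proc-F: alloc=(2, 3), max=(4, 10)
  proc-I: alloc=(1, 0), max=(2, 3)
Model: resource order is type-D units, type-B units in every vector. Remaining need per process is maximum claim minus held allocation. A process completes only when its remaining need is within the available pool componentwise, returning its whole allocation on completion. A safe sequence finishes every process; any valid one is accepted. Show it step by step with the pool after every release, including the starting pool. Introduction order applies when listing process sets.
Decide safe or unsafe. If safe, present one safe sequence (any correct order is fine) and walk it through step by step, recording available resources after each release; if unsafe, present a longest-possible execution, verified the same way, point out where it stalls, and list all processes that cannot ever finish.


UNSAFE — no complete ordering exists.
Key observation: type-B units is the bottleneck — with proc-G, proc-I, proc-D done the pool holds (4, 4), short of every remaining need.
A maximal execution: proc-G, proc-I, proc-D — then nothing else fits. Verifying each step:
  pool = (0, 3)
  proc-G needs (0, 2) <= (0, 3) -> finishes; pool += (2, 1) = (2, 4)
  proc-I needs (1, 3) <= (2, 4) -> finishes; pool += (1, 0) = (3, 4)
  proc-D needs (2, 1) <= (3, 4) -> finishes; pool += (1, 0) = (4, 4)
  proc-C still needs (1, 5) but only (4, 4) is free — short on type-B units
  proc-A still needs (2, 8) but only (4, 4) is free — short on type-B units
  proc-F still needs (2, 7) but only (4, 4) is free — short on type-B units
Processes that can never finish: proc-C, proc-A and proc-F.


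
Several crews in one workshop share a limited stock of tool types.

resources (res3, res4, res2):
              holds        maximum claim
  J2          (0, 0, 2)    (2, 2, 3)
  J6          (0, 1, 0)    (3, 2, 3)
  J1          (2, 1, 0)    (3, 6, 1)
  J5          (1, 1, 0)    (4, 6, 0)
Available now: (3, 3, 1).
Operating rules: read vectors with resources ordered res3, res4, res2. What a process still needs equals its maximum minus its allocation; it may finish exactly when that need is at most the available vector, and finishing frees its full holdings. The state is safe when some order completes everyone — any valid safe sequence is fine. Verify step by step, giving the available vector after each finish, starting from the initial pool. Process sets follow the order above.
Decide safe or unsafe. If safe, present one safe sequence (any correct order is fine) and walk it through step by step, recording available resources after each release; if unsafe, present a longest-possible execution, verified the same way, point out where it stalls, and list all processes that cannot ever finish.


UNSAFE — no complete ordering exists.
Key observation: even finishing J2, J6 leaves just (3, 4, 3) free — too little res4 for any of the remaining processes.
A maximal execution: J2, J6 — then nothing else fits. Walking it through:
  pool = (3, 3, 1)
  J2: need (2, 2, 1) fits (3, 3, 1); releases (0, 0, 2), pool now (3, 3, 3)
  J6: need (3, 1, 3) fits (3, 3, 3); releases (0, 1, 0), pool now (3, 4, 3)
  J1 cannot run: need (1, 5, 1) vs free (3, 4, 3) (insufficient res4)
  J5 cannot run: need (3, 5, 0) vs free (3, 4, 3) (insufficient res4)
Permanently blocked: J1 and J5.


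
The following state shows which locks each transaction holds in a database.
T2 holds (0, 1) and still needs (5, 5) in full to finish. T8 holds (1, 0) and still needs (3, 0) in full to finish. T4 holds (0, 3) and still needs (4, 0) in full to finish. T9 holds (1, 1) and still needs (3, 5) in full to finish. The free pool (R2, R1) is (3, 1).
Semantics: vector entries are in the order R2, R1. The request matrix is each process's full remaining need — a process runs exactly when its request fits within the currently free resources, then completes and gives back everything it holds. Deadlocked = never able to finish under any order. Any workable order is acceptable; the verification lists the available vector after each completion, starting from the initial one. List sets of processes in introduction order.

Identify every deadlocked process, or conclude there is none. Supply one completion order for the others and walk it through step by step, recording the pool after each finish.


Deadlocked: T2 and T9.
Key observation: T8, T4 can finish, but then (4, 4) is all there is, and the blocked group's R1 demands exceed it.
One completion order for the rest: T8, T4. Check, step by step:
  pool = (3, 1)
  T8: need (3, 0) fits (3, 1); releases (1, 0), pool now (4, 1)
  T4: need (4, 0) fits (4, 1); releases (0, 3), pool now (4, 4)
None of the blocked processes ever fits:
  T2 still needs (5, 5) but only (4, 4) is free — short on R2 and R1
  T9 still needs (3, 5) but only (4, 4) is free — short on R1


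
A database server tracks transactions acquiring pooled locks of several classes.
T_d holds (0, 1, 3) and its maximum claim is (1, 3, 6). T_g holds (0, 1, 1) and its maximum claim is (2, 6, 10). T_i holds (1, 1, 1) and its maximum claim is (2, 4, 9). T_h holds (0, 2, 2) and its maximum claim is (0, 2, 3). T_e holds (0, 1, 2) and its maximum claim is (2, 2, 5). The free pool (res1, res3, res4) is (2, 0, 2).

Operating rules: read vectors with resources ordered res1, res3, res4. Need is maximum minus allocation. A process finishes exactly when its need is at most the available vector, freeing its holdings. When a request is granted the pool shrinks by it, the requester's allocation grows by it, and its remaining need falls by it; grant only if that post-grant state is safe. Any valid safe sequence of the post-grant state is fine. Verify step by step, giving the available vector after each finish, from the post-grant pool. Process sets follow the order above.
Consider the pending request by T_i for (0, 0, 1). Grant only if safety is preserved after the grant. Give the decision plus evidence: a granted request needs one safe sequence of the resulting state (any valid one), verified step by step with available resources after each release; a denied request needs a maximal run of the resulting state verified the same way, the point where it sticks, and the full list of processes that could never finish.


GRANT: granting preserves safety; a valid post-grant sequence is T_h, T_e, T_d, T_i, T_g.
Key observation: granting shrinks the pool to (2, 0, 1), yet T_h still fits and the chain goes through.
Step-by-step check of the post-grant state:
  pool = (2, 0, 1)
  T_h: need (0, 0, 1) fits (2, 0, 1); releases (0, 2, 2), pool now (2, 2, 3)
  T_e: need (2, 1, 3) fits (2, 2, 3); releases (0, 1, 2), pool now (2, 3, 5)
  T_d: need (1, 2, 3) fits (2, 3, 5); releases (0, 1, 3), pool now (2, 4, 8)
  T_i: need (1, 3, 7) fits (2, 4, 8); releases (1, 1, 2), pool now (3, 5, 10)
  T_g: need (2, 5, 9) fits (3, 5, 10); releases (0, 1, 1), pool now (3, 6, 11)


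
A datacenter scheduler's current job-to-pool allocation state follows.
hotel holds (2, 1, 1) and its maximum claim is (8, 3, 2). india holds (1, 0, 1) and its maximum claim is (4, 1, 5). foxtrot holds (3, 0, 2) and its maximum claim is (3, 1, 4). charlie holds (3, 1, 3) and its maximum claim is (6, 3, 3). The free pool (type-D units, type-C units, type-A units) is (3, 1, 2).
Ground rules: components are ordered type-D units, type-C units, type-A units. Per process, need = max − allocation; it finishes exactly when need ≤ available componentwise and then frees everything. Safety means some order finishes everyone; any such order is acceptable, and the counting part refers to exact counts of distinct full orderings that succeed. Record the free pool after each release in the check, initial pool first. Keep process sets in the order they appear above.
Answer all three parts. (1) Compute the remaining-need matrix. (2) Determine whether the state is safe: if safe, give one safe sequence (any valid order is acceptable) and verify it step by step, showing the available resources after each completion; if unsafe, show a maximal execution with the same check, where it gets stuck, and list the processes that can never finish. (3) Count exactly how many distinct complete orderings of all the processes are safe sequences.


(1) Outstanding need per process (order type-D units, type-C units, type-A units):
  hotel: (6, 2, 1)
  india: (3, 1, 4)
  foxtrot: (0, 1, 2)
  charlie: (3, 2, 0)
(2) UNSAFE.
Key observation: even finishing foxtrot, india leaves just (7, 1, 5) free — too little type-C units for any of the remaining processes.
A maximal execution: foxtrot, india — then nothing else fits. Check, step by step:
  pool = (3, 1, 2)
  foxtrot needs (0, 1, 2) <= (3, 1, 2) -> finishes; pool += (3, 0, 2) = (6, 1, 4)
  india needs (3, 1, 4) <= (6, 1, 4) -> finishes; pool += (1, 0, 1) = (7, 1, 5)
  blocked: hotel wants (6, 2, 1), pool (7, 1, 5) — not enough type-C units
  blocked: charlie wants (3, 2, 0), pool (7, 1, 5) — not enough type-C units
Processes that can never finish: hotel and charlie.
(3) Exactly 0 of the possible complete orderings are safe sequences.


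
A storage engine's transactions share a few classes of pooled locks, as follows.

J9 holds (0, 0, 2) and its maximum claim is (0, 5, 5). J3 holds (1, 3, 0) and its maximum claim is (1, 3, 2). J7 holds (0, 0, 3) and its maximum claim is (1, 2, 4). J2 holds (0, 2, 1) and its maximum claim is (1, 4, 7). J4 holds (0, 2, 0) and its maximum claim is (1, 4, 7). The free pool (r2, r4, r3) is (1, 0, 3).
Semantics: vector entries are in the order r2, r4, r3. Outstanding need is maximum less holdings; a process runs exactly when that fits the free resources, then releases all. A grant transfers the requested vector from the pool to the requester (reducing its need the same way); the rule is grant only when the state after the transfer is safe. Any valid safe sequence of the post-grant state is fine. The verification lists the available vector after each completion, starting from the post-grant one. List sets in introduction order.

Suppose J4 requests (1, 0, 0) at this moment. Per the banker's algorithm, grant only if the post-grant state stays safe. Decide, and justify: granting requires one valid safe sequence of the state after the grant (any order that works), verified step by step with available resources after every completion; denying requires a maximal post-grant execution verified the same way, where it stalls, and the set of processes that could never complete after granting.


GRANT — the state after the grant stays safe, e.g. via J3, J7, J2, J9, J4.
Key observation: with (0, 0, 3) left after the transfer, J3 can run at once — the state stays safe.
Step-by-step check of the post-grant state:
  pool = (0, 0, 3)
  J3: need (0, 0, 2) fits (0, 0, 3); releases (1, 3, 0), pool now (1, 3, 3)
  J7: need (1, 2, 1) fits (1, 3, 3); releases (0, 0, 3), pool now (1, 3, 6)
  J2: need (1, 2, 6) fits (1, 3, 6); releases (0, 2, 1), pool now (1, 5, 7)
  J9: need (0, 5, 3) fits (1, 5, 7); releases (0, 0, 2), pool now (1, 5, 9)
  J4: need (0, 2, 7) fits (1, 5, 9); releases (1, 2, 0), pool now (2, 7, 9)


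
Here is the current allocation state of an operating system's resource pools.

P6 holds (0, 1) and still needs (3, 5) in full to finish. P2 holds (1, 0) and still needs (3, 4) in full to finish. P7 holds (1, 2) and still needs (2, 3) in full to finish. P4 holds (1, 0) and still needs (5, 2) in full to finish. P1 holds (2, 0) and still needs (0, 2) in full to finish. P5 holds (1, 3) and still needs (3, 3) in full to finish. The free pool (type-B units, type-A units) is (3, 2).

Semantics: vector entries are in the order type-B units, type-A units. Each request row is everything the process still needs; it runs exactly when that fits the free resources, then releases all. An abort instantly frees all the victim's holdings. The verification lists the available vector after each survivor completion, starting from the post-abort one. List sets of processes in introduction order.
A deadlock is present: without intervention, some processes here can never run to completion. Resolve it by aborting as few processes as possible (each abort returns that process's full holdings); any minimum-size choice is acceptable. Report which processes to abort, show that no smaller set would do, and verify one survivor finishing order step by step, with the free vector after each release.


Abort P5.
Key observation: the deadlocked P2 becomes finishable only because P5 released (1, 3); it completes at step 2 below.
Minimality: the empty abort set fails — the state is deadlocked as it stands.
Survivors finish in the order: P1, P2, P6, P4, P7. Verifying each step (pool after the aborts first):
  pool = (4, 5)
  P1: need (0, 2) fits (4, 5); releases (2, 0), pool now (6, 5)
  P2: need (3, 4) fits (6, 5); releases (1, 0), pool now (7, 5)
  P6: need (3, 5) fits (7, 5); releases (0, 1), pool now (7, 6)
  P4: need (5, 2) fits (7, 6); releases (1, 0), pool now (8, 6)
  P7: need (2, 3) fits (8, 6); releases (1, 2), pool now (9, 8)


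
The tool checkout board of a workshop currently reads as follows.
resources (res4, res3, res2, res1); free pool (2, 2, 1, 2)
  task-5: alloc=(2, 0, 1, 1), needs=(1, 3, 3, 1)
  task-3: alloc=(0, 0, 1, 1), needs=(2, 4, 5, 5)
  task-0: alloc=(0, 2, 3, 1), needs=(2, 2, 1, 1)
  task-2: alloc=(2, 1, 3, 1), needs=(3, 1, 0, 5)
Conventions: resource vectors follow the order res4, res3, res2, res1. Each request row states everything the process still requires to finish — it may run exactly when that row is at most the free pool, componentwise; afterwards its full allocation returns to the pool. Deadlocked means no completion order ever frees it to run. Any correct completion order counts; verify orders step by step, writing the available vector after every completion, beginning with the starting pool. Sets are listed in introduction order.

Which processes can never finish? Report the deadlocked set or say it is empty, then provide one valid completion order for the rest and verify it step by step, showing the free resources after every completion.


The deadlocked set is task-3 and task-2.
Key observation: the wall is res1: completing task-0, task-5 brings the pool only to (4, 4, 5, 4), and all the rest need more.
The rest can finish in the order task-0, task-5. Check, step by step:
  pool = (2, 2, 1, 2)
  task-0: need (2, 2, 1, 1) fits (2, 2, 1, 2); releases (0, 2, 3, 1), pool now (2, 4, 4, 3)
  task-5: need (1, 3, 3, 1) fits (2, 4, 4, 3); releases (2, 0, 1, 1), pool now (4, 4, 5, 4)
The blocked processes can never fit:
  blocked: task-3 wants (2, 4, 5, 5), pool (4, 4, 5, 4) — not enough res1
  blocked: task-2 wants (3, 1, 0, 5), pool (4, 4, 5, 4) — not enough res1


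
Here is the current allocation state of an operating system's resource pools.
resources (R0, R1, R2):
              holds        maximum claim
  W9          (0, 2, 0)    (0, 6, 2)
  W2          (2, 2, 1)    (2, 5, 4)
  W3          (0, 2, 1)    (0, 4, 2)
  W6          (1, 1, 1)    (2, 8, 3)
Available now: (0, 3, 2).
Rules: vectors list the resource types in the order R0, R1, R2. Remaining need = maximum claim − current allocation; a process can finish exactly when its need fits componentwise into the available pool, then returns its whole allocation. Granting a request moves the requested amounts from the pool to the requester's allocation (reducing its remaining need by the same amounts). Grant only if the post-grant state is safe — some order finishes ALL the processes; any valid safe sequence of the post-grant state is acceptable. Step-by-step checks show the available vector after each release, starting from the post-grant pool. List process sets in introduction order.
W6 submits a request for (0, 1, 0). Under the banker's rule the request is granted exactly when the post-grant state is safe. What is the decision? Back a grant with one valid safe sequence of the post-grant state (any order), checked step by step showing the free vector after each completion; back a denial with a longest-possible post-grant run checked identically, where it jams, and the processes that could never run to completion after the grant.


GRANT. The post-grant state is safe; one safe sequence: W3, W9, W2, W6.
Key observation: the transfer keeps a workable pool ((0, 2, 2)); W3 starts the safe sequence.
Step-by-step check of the post-grant state:
  pool = (0, 2, 2)
  run W3 (needs (0, 2, 1), free (0, 2, 2)); after release of (0, 2, 1) the pool is (0, 4, 3)
  run W9 (needs (0, 4, 2), free (0, 4, 3)); after release of (0, 2, 0) the pool is (0, 6, 3)
  run W2 (needs (0, 3, 3), free (0, 6, 3)); after release of (2, 2, 1) the pool is (2, 8, 4)
  run W6 (needs (1, 6, 2), free (2, 8, 4)); after release of (1, 2, 1) the pool is (3, 10, 5)


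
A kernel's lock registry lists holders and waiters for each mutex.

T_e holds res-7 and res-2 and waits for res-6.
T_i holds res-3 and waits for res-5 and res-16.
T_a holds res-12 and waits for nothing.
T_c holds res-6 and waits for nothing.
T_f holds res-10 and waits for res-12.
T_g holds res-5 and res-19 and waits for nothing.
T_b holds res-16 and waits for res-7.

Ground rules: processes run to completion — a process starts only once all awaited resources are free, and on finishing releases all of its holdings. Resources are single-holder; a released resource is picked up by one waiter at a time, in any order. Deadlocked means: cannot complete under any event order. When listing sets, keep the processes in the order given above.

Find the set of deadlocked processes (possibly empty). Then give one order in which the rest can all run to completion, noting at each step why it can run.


The deadlocked set is empty.
Key observation: the wait graph is acyclic; completion cascades from the unblocked processes through everyone else.
The rest can finish in the order T_c, T_e, T_a, T_g, T_b, T_i, T_f.
Walking it through:
  run T_c (it waits on nothing); releases res-6
  T_e: everything it awaited (res-6) is free; runs, freeing res-7 and res-2
  run T_a (it waits on nothing); releases res-12
  run T_g (it waits on nothing); releases res-5 and res-19
  T_b: everything it awaited (res-7) is free; runs, freeing res-16
  T_i: everything it awaited (res-5 and res-16) is free; runs, freeing res-3
  T_f: everything it awaited (res-12) is free; runs, freeing res-10


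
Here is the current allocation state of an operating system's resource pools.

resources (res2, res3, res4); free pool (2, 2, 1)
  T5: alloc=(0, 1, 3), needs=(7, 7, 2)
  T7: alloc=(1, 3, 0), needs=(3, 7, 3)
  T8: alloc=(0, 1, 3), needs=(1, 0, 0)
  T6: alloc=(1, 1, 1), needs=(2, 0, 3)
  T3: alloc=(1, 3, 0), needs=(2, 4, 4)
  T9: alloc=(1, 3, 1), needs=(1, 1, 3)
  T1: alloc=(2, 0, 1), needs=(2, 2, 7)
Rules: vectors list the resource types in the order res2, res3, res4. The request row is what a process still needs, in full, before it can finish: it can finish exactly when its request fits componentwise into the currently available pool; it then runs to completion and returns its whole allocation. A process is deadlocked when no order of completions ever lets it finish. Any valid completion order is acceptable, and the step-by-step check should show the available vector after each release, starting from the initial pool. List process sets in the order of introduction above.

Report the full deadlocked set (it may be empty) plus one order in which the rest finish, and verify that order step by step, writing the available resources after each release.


The deadlocked set is T5 and T1.
Key observation: after T8, T9, T3, T7, T6 the pool peaks at (6, 13, 6), and each blocked process is short somewhere: T5 on res2; T1 on res4.
The rest can finish in the order T8, T9, T3, T7, T6. Walking it through:
  pool = (2, 2, 1)
  T8 needs (1, 0, 0) <= (2, 2, 1) -> finishes; pool += (0, 1, 3) = (2, 3, 4)
  T9 needs (1, 1, 3) <= (2, 3, 4) -> finishes; pool += (1, 3, 1) = (3, 6, 5)
  T3 needs (2, 4, 4) <= (3, 6, 5) -> finishes; pool += (1, 3, 0) = (4, 9, 5)
  T7 needs (3, 7, 3) <= (4, 9, 5) -> finishes; pool += (1, 3, 0) = (5, 12, 5)
  T6 needs (2, 0, 3) <= (5, 12, 5) -> finishes; pool += (1, 1, 1) = (6, 13, 6)
The stuck group stays short no matter what:
  T5 cannot run: need (7, 7, 2) vs free (6, 13, 6) (insufficient res2)
  T1 cannot run: need (2, 2, 7) vs free (6, 13, 6) (insufficient res4)


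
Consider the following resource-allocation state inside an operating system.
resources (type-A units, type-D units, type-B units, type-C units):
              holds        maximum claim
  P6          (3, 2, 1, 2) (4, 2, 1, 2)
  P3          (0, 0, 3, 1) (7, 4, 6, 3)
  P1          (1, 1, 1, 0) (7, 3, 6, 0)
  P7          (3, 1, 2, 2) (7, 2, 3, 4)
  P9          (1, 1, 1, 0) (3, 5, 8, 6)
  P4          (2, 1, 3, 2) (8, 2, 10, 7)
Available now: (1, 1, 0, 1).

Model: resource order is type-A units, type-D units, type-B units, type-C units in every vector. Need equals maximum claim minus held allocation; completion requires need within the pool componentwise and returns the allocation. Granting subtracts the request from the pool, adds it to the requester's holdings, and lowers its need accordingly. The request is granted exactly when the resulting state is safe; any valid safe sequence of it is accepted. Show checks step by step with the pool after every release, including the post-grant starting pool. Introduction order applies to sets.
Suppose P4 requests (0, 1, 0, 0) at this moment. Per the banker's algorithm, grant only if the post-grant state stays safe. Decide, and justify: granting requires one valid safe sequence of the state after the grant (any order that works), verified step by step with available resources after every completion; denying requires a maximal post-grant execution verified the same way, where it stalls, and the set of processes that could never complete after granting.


DENY: after the grant no complete ordering would exist.
Key observation: after P6, P7 the pool peaks at (7, 3, 3, 5), and each blocked process is short somewhere: P3 on type-D units; P1 on type-B units; P9 on type-D units, type-B units, type-C units; P4 on type-B units.
After a pretend grant, a maximal execution: P6, P7 — then nothing else fits. Check, step by step:
  pool = (1, 0, 0, 1)
  P6 needs (1, 0, 0, 0) <= (1, 0, 0, 1) -> finishes; pool += (3, 2, 1, 2) = (4, 2, 1, 3)
  P7 needs (4, 1, 1, 2) <= (4, 2, 1, 3) -> finishes; pool += (3, 1, 2, 2) = (7, 3, 3, 5)
  blocked: P3 wants (7, 4, 3, 2), pool (7, 3, 3, 5) — not enough type-D units
  blocked: P1 wants (6, 2, 5, 0), pool (7, 3, 3, 5) — not enough type-B units
  blocked: P9 wants (2, 4, 7, 6), pool (7, 3, 3, 5) — not enough type-D units, type-B units and type-C units
  blocked: P4 wants (6, 0, 7, 5), pool (7, 3, 3, 5) — not enough type-B units
Had the request been granted, P3, P1, P9 and P4 could never finish.


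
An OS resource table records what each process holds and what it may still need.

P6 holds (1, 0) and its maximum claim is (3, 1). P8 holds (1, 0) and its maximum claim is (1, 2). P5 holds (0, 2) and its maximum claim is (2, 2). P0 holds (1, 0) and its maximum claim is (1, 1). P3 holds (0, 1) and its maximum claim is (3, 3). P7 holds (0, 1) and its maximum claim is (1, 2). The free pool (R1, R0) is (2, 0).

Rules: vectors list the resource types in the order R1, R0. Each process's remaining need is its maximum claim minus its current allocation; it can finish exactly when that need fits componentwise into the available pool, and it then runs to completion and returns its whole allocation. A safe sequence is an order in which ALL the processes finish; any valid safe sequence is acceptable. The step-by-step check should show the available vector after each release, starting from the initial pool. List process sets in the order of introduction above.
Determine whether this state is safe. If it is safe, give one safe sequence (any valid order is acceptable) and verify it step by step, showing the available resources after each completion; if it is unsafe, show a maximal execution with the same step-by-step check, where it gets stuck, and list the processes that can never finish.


SAFE. One safe sequence: P5, P8, P7, P0, P6, P3.
Key observation: the order's first zero-slack moment is P5 ((2, 0) needed, (2, 0) free — a requested resource with nothing to spare).
Check, step by step:
  pool = (2, 0)
  P5 needs (2, 0) <= (2, 0) -> finishes; pool += (0, 2) = (2, 2)
  P8 needs (0, 2) <= (2, 2) -> finishes; pool += (1, 0) = (3, 2)
  P7 needs (1, 1) <= (3, 2) -> finishes; pool += (0, 1) = (3, 3)
  P0 needs (0, 1) <= (3, 3) -> finishes; pool += (1, 0) = (4, 3)
  P6 needs (2, 1) <= (4, 3) -> finishes; pool += (1, 0) = (5, 3)
  P3 needs (3, 2) <= (5, 3) -> finishes; pool += (0, 1) = (5, 4)


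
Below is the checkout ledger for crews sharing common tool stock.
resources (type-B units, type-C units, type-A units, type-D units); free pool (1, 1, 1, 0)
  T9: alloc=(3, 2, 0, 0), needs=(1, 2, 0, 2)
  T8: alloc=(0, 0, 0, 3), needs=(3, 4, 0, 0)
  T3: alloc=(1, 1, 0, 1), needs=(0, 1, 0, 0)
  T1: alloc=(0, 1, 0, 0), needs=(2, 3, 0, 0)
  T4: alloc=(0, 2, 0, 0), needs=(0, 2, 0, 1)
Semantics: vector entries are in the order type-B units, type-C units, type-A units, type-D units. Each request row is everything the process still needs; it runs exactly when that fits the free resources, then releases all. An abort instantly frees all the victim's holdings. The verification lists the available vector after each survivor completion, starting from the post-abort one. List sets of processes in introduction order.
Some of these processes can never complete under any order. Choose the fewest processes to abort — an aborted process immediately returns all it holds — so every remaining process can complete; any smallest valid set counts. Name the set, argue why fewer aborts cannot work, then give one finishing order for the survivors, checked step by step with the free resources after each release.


Minimum abort set: T8.
Key observation: the returned (0, 0, 0, 3) from T8 is what brings T9 — unrunnable before, under any order — into play at step 4.
Why nothing smaller works: aborting no one leaves the state deadlocked as given.
One survivor order: T3, T4, T1, T9. Step-by-step check (post-abort pool first):
  pool = (1, 1, 1, 3)
  T3: need (0, 1, 0, 0) fits (1, 1, 1, 3); releases (1, 1, 0, 1), pool now (2, 2, 1, 4)
  T4: need (0, 2, 0, 1) fits (2, 2, 1, 4); releases (0, 2, 0, 0), pool now (2, 4, 1, 4)
  T1: need (2, 3, 0, 0) fits (2, 4, 1, 4); releases (0, 1, 0, 0), pool now (2, 5, 1, 4)
  T9: need (1, 2, 0, 2) fits (2, 5, 1, 4); releases (3, 2, 0, 0), pool now (5, 7, 1, 4)


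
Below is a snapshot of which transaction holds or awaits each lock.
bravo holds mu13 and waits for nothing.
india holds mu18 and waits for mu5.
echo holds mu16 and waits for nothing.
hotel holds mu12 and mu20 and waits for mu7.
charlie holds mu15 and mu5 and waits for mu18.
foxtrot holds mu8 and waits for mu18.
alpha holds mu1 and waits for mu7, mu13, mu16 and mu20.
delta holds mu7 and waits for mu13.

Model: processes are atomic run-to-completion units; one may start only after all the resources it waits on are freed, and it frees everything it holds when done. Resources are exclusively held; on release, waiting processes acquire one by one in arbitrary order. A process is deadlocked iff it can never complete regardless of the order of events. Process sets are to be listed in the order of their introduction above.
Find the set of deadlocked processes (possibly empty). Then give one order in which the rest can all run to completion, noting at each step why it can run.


Deadlocked: india, charlie and foxtrot.
Key observation: the waits loop around india -> charlie -> india with no way out; foxtrot waits into the deadlock from upstream.
The rest can finish in the order bravo, delta, hotel, echo, alpha.
Verifying each step:
  bravo waits on nothing -> runs at once and releases mu13
  delta waits on mu13 — all released -> runs and releases mu7
  hotel waits on mu7 — all released -> runs and releases mu12 and mu20
  echo waits on nothing -> runs at once and releases mu16
  alpha waits on mu7, mu13, mu16 and mu20 — all released -> runs and releases mu1


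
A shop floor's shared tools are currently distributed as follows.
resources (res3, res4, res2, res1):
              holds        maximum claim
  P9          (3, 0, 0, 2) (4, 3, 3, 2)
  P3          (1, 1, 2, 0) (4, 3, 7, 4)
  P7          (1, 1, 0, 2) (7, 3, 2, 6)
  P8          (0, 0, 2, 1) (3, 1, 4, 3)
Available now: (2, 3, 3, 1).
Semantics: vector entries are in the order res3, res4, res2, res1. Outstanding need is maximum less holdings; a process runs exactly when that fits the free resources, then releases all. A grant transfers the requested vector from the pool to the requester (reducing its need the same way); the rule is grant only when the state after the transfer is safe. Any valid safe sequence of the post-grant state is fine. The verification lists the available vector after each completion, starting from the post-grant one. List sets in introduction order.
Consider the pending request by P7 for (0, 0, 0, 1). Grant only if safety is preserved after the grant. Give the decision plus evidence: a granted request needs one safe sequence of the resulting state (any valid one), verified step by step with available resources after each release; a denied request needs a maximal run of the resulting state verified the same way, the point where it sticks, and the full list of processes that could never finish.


DENY: after the grant no complete ordering would exist.
Key observation: after P9, P8 the pool peaks at (5, 3, 5, 3), and each blocked process is short somewhere: P3 on res1; P7 on res3.
After a pretend grant, a maximal execution: P9, P8 — then nothing else fits. Walking it through:
  pool = (2, 3, 3, 0)
  run P9 (needs (1, 3, 3, 0), free (2, 3, 3, 0)); after release of (3, 0, 0, 2) the pool is (5, 3, 3, 2)
  run P8 (needs (3, 1, 2, 2), free (5, 3, 3, 2)); after release of (0, 0, 2, 1) the pool is (5, 3, 5, 3)
  blocked: P3 wants (3, 2, 5, 4), pool (5, 3, 5, 3) — not enough res1
  blocked: P7 wants (6, 2, 2, 3), pool (5, 3, 5, 3) — not enough res3
Processes that could never finish after the grant: P3 and P7.


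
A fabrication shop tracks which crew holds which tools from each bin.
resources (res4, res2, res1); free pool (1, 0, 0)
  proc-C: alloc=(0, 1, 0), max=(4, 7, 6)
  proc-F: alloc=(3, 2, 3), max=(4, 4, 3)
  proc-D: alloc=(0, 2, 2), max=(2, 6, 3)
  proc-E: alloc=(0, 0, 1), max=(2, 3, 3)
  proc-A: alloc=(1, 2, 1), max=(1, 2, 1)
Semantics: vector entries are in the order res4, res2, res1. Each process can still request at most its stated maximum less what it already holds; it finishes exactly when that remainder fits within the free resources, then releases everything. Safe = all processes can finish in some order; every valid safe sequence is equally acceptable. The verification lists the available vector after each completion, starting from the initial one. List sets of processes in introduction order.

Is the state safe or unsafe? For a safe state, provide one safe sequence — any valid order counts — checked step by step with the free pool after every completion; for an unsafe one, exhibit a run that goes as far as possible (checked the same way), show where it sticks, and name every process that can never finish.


SAFE, for example via the order proc-A, proc-F, proc-D, proc-E, proc-C.
Key observation: proc-F is the earliest step where a requested resource binds exactly: need (1, 2, 0), pool (2, 2, 1) at its turn.
Walking it through:
  pool = (1, 0, 0)
  run proc-A (needs (0, 0, 0), free (1, 0, 0)); after release of (1, 2, 1) the pool is (2, 2, 1)
  run proc-F (needs (1, 2, 0), free (2, 2, 1)); after release of (3, 2, 3) the pool is (5, 4, 4)
  run proc-D (needs (2, 4, 1), free (5, 4, 4)); after release of (0, 2, 2) the pool is (5, 6, 6)
  run proc-E (needs (2, 3, 2), free (5, 6, 6)); after release of (0, 0, 1) the pool is (5, 6, 7)
  run proc-C (needs (4, 6, 6), free (5, 6, 7)); after release of (0, 1, 0) the pool is (5, 7, 7)


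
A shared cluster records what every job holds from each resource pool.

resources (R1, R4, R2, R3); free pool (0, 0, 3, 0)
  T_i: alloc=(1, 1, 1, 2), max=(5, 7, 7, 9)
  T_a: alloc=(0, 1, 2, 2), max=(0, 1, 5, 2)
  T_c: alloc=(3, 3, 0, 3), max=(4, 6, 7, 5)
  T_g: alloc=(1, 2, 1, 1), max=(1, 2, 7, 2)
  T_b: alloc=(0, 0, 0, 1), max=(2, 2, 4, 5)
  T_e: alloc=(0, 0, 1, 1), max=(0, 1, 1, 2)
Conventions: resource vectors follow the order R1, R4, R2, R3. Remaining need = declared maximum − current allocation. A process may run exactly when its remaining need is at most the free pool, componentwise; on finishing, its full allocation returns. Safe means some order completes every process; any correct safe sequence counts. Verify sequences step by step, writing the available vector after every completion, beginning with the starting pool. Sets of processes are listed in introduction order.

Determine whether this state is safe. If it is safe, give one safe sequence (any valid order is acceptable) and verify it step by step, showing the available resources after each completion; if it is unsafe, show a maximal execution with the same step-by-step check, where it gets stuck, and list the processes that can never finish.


SAFE. One safe sequence: T_a, T_e, T_g, T_c, T_b, T_i.
Key observation: at T_a the run first touches a limit — (0, 0, 3, 0) against (0, 0, 3, 0), exact on a resource it actually requests.
Verifying each step:
  pool = (0, 0, 3, 0)
  run T_a (needs (0, 0, 3, 0), free (0, 0, 3, 0)); after release of (0, 1, 2, 2) the pool is (0, 1, 5, 2)
  run T_e (needs (0, 1, 0, 1), free (0, 1, 5, 2)); after release of (0, 0, 1, 1) the pool is (0, 1, 6, 3)
  run T_g (needs (0, 0, 6, 1), free (0, 1, 6, 3)); after release of (1, 2, 1, 1) the pool is (1, 3, 7, 4)
  run T_c (needs (1, 3, 7, 2), free (1, 3, 7, 4)); after release of (3, 3, 0, 3) the pool is (4, 6, 7, 7)
  run T_b (needs (2, 2, 4, 4), free (4, 6, 7, 7)); after release of (0, 0, 0, 1) the pool is (4, 6, 7, 8)
  run T_i (needs (4, 6, 6, 7), free (4, 6, 7, 8)); after release of (1, 1, 1, 2) the pool is (5, 7, 8, 10)


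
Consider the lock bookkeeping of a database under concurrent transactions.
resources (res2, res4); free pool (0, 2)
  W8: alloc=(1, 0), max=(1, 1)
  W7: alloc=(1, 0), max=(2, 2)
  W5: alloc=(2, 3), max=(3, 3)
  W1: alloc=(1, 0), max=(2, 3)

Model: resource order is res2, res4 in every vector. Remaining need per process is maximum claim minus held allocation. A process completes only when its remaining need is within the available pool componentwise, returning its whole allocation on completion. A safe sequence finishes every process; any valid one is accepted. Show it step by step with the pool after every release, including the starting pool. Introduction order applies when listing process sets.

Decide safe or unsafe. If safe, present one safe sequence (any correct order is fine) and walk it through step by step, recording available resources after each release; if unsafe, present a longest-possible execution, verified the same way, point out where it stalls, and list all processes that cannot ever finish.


SAFE. One safe sequence: W8, W5, W7, W1.
Key observation: at W5 the run first touches a limit — (1, 0) against (1, 2), exact on a resource it actually requests.
Step-by-step check:
  pool = (0, 2)
  W8 needs (0, 1) <= (0, 2) -> finishes; pool += (1, 0) = (1, 2)
  W5 needs (1, 0) <= (1, 2) -> finishes; pool += (2, 3) = (3, 5)
  W7 needs (1, 2) <= (3, 5) -> finishes; pool += (1, 0) = (4, 5)
  W1 needs (1, 3) <= (4, 5) -> finishes; pool += (1, 0) = (5, 5)


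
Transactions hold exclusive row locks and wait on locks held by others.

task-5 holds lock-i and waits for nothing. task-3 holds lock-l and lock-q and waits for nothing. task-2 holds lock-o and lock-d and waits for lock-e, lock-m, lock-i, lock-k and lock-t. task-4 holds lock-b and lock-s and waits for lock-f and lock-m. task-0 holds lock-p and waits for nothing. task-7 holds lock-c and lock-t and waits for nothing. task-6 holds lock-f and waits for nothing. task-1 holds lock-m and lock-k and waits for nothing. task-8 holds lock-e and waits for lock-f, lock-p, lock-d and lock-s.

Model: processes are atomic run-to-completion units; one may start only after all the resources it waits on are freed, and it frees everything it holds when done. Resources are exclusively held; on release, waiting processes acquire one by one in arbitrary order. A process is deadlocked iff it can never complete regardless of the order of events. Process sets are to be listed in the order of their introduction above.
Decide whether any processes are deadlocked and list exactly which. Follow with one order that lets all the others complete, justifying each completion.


Deadlocked: task-2 and task-8.
Key observation: task-2 -> task-8 -> task-2 is a circular wait — nothing in it can go first; no other process is dragged down with it.
One completion order for the rest: task-1, task-6, task-4, task-0, task-5, task-3, task-7.
Step-by-step check:
  task-1: no waits; runs immediately, freeing lock-m and lock-k
  task-6: no waits; runs immediately, freeing lock-f
  task-4: everything it awaited (lock-f and lock-m) is free; runs, freeing lock-b and lock-s
  task-0: no waits; runs immediately, freeing lock-p
  task-5: no waits; runs immediately, freeing lock-i
  task-3: no waits; runs immediately, freeing lock-l and lock-q
  task-7: no waits; runs immediately, freeing lock-c and lock-t


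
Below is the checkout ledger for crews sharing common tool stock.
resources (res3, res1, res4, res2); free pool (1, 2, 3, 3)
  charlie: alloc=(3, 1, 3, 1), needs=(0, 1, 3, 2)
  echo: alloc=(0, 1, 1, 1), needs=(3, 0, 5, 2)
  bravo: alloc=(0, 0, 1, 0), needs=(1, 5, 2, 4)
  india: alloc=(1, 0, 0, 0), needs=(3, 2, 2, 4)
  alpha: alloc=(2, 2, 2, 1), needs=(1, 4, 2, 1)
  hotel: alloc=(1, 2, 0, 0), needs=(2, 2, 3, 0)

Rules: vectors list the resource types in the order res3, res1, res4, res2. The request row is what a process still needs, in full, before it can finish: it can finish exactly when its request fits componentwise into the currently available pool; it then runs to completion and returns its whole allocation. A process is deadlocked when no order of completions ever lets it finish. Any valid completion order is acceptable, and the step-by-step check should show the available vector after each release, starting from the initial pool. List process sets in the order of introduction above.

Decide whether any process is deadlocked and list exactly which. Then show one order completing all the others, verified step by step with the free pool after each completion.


The deadlocked set is empty.
Key observation: charlie can run right away; the returned allocation unlocks the remaining processes in turn.
The rest can finish in the order charlie, echo, india, hotel, alpha, bravo. Step-by-step check:
  pool = (1, 2, 3, 3)
  charlie: need (0, 1, 3, 2) fits (1, 2, 3, 3); releases (3, 1, 3, 1), pool now (4, 3, 6, 4)
  echo: need (3, 0, 5, 2) fits (4, 3, 6, 4); releases (0, 1, 1, 1), pool now (4, 4, 7, 5)
  india: need (3, 2, 2, 4) fits (4, 4, 7, 5); releases (1, 0, 0, 0), pool now (5, 4, 7, 5)
  hotel: need (2, 2, 3, 0) fits (5, 4, 7, 5); releases (1, 2, 0, 0), pool now (6, 6, 7, 5)
  alpha: need (1, 4, 2, 1) fits (6, 6, 7, 5); releases (2, 2, 2, 1), pool now (8, 8, 9, 6)
  bravo: need (1, 5, 2, 4) fits (8, 8, 9, 6); releases (0, 0, 1, 0), pool now (8, 8, 10, 6)


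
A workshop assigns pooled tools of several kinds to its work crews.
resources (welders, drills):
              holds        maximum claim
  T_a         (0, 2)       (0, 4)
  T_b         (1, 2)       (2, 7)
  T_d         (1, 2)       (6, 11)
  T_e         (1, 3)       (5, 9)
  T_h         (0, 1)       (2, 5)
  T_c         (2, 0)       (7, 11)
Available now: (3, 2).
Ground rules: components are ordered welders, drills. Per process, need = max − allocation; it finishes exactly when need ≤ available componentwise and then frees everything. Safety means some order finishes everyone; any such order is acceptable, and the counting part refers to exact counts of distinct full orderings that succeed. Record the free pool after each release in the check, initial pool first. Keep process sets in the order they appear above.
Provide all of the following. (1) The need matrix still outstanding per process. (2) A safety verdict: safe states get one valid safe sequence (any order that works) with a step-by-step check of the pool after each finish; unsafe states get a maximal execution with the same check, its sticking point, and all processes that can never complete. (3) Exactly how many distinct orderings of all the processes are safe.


(1) Remaining need (order welders, drills):
  T_a: (0, 2)
  T_b: (1, 5)
  T_d: (5, 9)
  T_e: (4, 6)
  T_h: (2, 4)
  T_c: (5, 11)
(2) SAFE. One safe sequence: T_a, T_h, T_b, T_e, T_d, T_c.
Key observation: the order's first zero-slack moment is T_a ((0, 2) needed, (3, 2) free — a requested resource with nothing to spare).
Step-by-step check:
  pool = (3, 2)
  T_a needs (0, 2) <= (3, 2) -> finishes; pool += (0, 2) = (3, 4)
  T_h needs (2, 4) <= (3, 4) -> finishes; pool += (0, 1) = (3, 5)
  T_b needs (1, 5) <= (3, 5) -> finishes; pool += (1, 2) = (4, 7)
  T_e needs (4, 6) <= (4, 7) -> finishes; pool += (1, 3) = (5, 10)
  T_d needs (5, 9) <= (5, 10) -> finishes; pool += (1, 2) = (6, 12)
  T_c needs (5, 11) <= (6, 12) -> finishes; pool += (2, 0) = (8, 12)
(3) Precisely 1 of the possible complete orderings is a safe sequence.
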